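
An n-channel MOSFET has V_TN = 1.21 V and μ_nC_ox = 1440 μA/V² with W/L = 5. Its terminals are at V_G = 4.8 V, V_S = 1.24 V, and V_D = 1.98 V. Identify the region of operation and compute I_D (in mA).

Triode; I_D = 10.5 mA

V_GS = V_G − V_S = 4.8 − 1.24 = 3.56 V; V_DS = V_D − V_S = 1.98 − 1.24 = 0.74 V.
k_n = μ_nC_ox · (W/L) = 7.2 mA/V².
V_ov = V_GS − V_TN = 3.56 − 1.21 = 2.35 V.
Since V_DS = 0.74 V < V_ov = 2.35 V, the device is in the triode region.
I_D = k_n [V_ov · V_DS − ½ V_DS²] = 7.2 × [2.35 × 0.74 − 0.5 × 0.74²] = 10.5 mA.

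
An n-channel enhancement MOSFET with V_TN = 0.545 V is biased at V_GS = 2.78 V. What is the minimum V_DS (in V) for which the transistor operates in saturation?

The boundary between triode and saturation is V_DS = V_GS − V_TN = V_ov.
V_ov = 2.78 − 0.545 = 2.23 V.

V_DS,sat = 2.23 V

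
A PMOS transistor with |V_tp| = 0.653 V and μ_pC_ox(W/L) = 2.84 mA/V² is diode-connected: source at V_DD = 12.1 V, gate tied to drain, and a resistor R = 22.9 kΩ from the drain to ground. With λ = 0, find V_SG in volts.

V_SG = 1.23 V

With gate tied to drain, V_SG = V_SD ≥ V_SG − |V_tp|, so the device is in saturation.
KCL at the drain: ½ k_p (V_SG − |V_tp|)² = (V_DD − V_SG)/R.
Let x = V_SG − 0.653. Then 32.5 x² + x − 11.45 = 0, giving x = 0.578 V (positive root), so V_SG = 1.23 V.
I_D = (V_DD − V_SG)/R = (12.1 − 1.23) / 22.9 = 0.475 mA.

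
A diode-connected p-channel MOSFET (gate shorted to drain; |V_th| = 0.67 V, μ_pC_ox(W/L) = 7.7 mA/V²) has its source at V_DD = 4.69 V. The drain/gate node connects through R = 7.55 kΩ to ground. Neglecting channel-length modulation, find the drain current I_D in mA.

With gate tied to drain, V_SG = V_SD ≥ V_SG − |V_th|, so the device is in saturation.
KCL at the drain: ½ k_p (V_SG − |V_th|)² = (V_DD − V_SG)/R.
Let x = V_SG − 0.67. Then 29.1 x² + x − 4.02 = 0, giving x = 0.355 V (positive root), so V_SG = 1.03 V.
I_D = (V_DD − V_SG)/R = (4.69 − 1.03) / 7.55 = 0.485 mA.

I_D = 0.485 mA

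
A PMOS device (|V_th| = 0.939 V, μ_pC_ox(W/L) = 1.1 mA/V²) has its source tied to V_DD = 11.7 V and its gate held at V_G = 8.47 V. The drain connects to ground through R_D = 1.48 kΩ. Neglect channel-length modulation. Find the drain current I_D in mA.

V_SG = V_DD − V_G = 11.7 − 8.47 = 3.23 V, so V_ov = 3.23 − 0.939 = 2.29 V.
Assume saturation: I_D = ½ k_p V_ov² = 0.5 × 1.1 × 2.29² = 2.89 mA, giving V_SD = V_DD − I_D R_D = 11.7 − 2.89 × 1.48 = 7.43 V.
V_SD = 7.43 V ≥ V_ov = 2.29 V, confirming saturation.

I_D = 2.89 mA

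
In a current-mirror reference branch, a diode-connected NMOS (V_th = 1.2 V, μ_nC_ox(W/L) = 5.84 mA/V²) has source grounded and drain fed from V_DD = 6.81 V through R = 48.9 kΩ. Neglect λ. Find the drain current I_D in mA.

With gate tied to drain, V_GS = V_DS ≥ V_GS − V_th, so the device is in saturation.
KCL at the drain: ½ k_n (V_GS − V_th)² = (V_DD − V_GS)/R.
Let x = V_GS − 1.2. Then 143 x² + x − 5.61 = 0, giving x = 0.195 V (positive root), so V_GS = 1.39 V.
I_D = (V_DD − V_GS)/R = (6.81 − 1.39) / 48.9 = 0.111 mA.

I_D = 0.111 mA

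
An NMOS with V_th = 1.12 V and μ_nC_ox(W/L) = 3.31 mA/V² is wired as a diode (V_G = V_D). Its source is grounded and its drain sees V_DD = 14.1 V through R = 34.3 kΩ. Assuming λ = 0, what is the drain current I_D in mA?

I_D = 0.365 mA

With gate tied to drain, V_GS = V_DS ≥ V_GS − V_th, so the device is in saturation.
KCL at the drain: ½ k_n (V_GS − V_th)² = (V_DD − V_GS)/R.
Let x = V_GS − 1.12. Then 56.8 x² + x − 12.98 = 0, giving x = 0.469 V (positive root), so V_GS = 1.59 V.
I_D = (V_DD − V_GS)/R = (14.1 − 1.59) / 34.3 = 0.365 mA.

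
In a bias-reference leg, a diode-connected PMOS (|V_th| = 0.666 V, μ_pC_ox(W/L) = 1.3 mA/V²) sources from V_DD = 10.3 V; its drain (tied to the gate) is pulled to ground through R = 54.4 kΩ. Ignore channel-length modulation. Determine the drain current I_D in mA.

I_D = 0.168 mA

With gate tied to drain, V_SG = V_SD ≥ V_SG − |V_th|, so the device is in saturation.
KCL at the drain: ½ k_p (V_SG − |V_th|)² = (V_DD − V_SG)/R.
Let x = V_SG − 0.666. Then 35.4 x² + x − 9.634 = 0, giving x = 0.508 V (positive root), so V_SG = 1.17 V.
I_D = (V_DD − V_SG)/R = (10.3 − 1.17) / 54.4 = 0.168 mA.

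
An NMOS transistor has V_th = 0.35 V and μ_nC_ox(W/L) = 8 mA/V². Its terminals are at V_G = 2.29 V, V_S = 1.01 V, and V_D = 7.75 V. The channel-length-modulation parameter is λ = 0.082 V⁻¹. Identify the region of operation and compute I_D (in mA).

V_GS = V_G − V_S = 2.29 − 1.01 = 1.28 V; V_DS = V_D − V_S = 7.75 − 1.01 = 6.74 V.
V_ov = V_GS − V_th = 1.28 − 0.35 = 0.93 V.
Since V_DS = 6.74 V ≥ V_ov = 0.93 V, the device is in saturation.
I_D = ½ k_n V_ov² (1 + λ V_DS) = 0.5 × 8 × 0.93² × (1 + 0.082 × 6.74) = 5.37 mA.

Saturation; I_D = 5.37 mA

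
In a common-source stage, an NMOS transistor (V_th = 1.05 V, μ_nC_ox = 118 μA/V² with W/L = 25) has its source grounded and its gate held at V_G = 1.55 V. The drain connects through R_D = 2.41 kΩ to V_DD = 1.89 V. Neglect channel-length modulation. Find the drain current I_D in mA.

I_D = 0.369 mA

V_GS = V_G = 1.55 V, so V_ov = 1.55 − 1.05 = 0.5 V.
k_n = μ_nC_ox · (W/L) = 2.95 mA/V².
Assume saturation: I_D = ½ k_n V_ov² = 0.5 × 2.95 × 0.5² = 0.369 mA, giving V_DS = V_DD − I_D R_D = 1.89 − 0.369 × 2.41 = 1 V.
V_DS = 1 V ≥ V_ov = 0.5 V, confirming saturation.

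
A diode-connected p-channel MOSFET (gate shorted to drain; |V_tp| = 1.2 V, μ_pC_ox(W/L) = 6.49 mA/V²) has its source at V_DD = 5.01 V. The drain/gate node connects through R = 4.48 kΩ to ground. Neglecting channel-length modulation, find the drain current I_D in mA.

I_D = 0.744 mA

With gate tied to drain, V_SG = V_SD ≥ V_SG − |V_tp|, so the device is in saturation.
KCL at the drain: ½ k_p (V_SG − |V_tp|)² = (V_DD − V_SG)/R.
Let x = V_SG − 1.2. Then 14.5 x² + x − 3.81 = 0, giving x = 0.479 V (positive root), so V_SG = 1.68 V.
I_D = (V_DD − V_SG)/R = (5.01 − 1.68) / 4.48 = 0.744 mA.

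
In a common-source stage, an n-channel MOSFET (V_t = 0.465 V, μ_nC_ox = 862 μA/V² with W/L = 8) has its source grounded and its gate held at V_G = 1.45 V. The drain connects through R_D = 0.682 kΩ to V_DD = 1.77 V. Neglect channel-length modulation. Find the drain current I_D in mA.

I_D = 2.05 mA

V_GS = V_G = 1.45 V, so V_ov = 1.45 − 0.465 = 0.985 V.
k_n = μ_nC_ox · (W/L) = 6.896 mA/V².
Assume saturation: I_D = ½ k_n V_ov² = 0.5 × 6.896 × 0.985² = 3.35 mA, giving V_DS = V_DD − I_D R_D = 1.77 − 3.35 × 0.682 = -0.512 V.
But -0.512 V < V_ov = 0.985 V, so the device is actually in triode.
In triode I_D = k_n[V_ov V_DS − ½ V_DS²] and I_D = (V_DD − V_DS)/R_D. Equating: 2.35 V_DS² − 5.633 V_DS + 1.77 = 0, giving V_DS = 0.372 V (the root below V_ov).
I_D = (1.77 − 0.372) / 0.682 = 2.05 mA.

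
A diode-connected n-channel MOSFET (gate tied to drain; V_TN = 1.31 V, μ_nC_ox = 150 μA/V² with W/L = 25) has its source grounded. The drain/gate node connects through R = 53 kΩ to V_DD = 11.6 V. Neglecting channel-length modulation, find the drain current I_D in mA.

With gate tied to drain, V_GS = V_DS ≥ V_GS − V_TN, so the device is in saturation.
k_n = μ_nC_ox · (W/L) = 3.75 mA/V².
KCL at the drain: ½ k_n (V_GS − V_TN)² = (V_DD − V_GS)/R.
Let x = V_GS − 1.31. Then 99.4 x² + x − 10.29 = 0, giving x = 0.317 V (positive root), so V_GS = 1.63 V.
I_D = (V_DD − V_GS)/R = (11.6 − 1.63) / 53 = 0.188 mA.

I_D = 0.188 mA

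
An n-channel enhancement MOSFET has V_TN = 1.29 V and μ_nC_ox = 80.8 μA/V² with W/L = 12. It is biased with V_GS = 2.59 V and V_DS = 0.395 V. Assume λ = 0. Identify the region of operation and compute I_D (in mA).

Triode; I_D = 0.422 mA

k_n = μ_nC_ox · (W/L) = 0.9696 mA/V².
V_ov = V_GS − V_TN = 2.59 − 1.29 = 1.3 V.
Since V_DS = 0.395 V < V_ov = 1.3 V, the device is in the triode region.
I_D = k_n [V_ov · V_DS − ½ V_DS²] = 0.9696 × [1.3 × 0.395 − 0.5 × 0.395²] = 0.422 mA.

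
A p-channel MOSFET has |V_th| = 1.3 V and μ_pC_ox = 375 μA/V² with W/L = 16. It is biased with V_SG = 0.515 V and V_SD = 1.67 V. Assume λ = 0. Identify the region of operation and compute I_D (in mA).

Cutoff; I_D = 0 mA

V_SG = 0.515 V < |V_th| = 1.3 V, so the transistor is in cutoff.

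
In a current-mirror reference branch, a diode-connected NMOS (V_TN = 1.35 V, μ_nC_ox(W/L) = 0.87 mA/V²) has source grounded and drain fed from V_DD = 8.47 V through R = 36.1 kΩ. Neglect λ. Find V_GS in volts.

With gate tied to drain, V_GS = V_DS ≥ V_GS − V_TN, so the device is in saturation.
KCL at the drain: ½ k_n (V_GS − V_TN)² = (V_DD − V_GS)/R.
Let x = V_GS − 1.35. Then 15.7 x² + x − 7.12 = 0, giving x = 0.642 V (positive root), so V_GS = 1.99 V.
I_D = (V_DD − V_GS)/R = (8.47 − 1.99) / 36.1 = 0.179 mA.

V_GS = 1.99 V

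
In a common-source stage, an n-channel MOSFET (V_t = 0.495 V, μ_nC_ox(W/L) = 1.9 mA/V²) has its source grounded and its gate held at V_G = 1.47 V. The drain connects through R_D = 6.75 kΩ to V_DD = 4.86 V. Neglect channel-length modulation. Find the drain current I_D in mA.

I_D = 0.652 mA

V_GS = V_G = 1.47 V, so V_ov = 1.47 − 0.495 = 0.975 V.
Assume saturation: I_D = ½ k_n V_ov² = 0.5 × 1.9 × 0.975² = 0.903 mA, giving V_DS = V_DD − I_D R_D = 4.86 − 0.903 × 6.75 = -1.24 V.
But -1.24 V < V_ov = 0.975 V, so the device is actually in triode.
In triode I_D = k_n[V_ov V_DS − ½ V_DS²] and I_D = (V_DD − V_DS)/R_D. Equating: 6.41 V_DS² − 13.5 V_DS + 4.86 = 0, giving V_DS = 0.461 V (the root below V_ov).
I_D = (4.86 − 0.461) / 6.75 = 0.652 mA.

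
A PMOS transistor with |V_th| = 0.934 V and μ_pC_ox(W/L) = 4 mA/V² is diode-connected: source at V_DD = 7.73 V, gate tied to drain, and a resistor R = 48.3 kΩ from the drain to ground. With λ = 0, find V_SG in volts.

V_SG = 1.19 V

With gate tied to drain, V_SG = V_SD ≥ V_SG − |V_th|, so the device is in saturation.
KCL at the drain: ½ k_p (V_SG − |V_th|)² = (V_DD − V_SG)/R.
Let x = V_SG − 0.934. Then 96.6 x² + x − 6.796 = 0, giving x = 0.26 V (positive root), so V_SG = 1.19 V.
I_D = (V_DD − V_SG)/R = (7.73 − 1.19) / 48.3 = 0.135 mA.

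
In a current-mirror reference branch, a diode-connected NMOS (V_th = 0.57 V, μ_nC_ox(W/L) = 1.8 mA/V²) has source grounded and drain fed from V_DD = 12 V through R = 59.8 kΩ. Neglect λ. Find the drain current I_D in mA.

I_D = 0.184 mA

With gate tied to drain, V_GS = V_DS ≥ V_GS − V_th, so the device is in saturation.
KCL at the drain: ½ k_n (V_GS − V_th)² = (V_DD − V_GS)/R.
Let x = V_GS − 0.57. Then 53.8 x² + x − 11.43 = 0, giving x = 0.452 V (positive root), so V_GS = 1.02 V.
I_D = (V_DD − V_GS)/R = (12 − 1.02) / 59.8 = 0.184 mA.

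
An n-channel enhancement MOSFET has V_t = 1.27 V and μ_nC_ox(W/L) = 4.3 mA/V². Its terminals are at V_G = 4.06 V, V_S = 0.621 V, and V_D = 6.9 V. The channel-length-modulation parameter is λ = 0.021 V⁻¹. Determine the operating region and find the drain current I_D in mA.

V_GS = V_G − V_S = 4.06 − 0.621 = 3.44 V; V_DS = V_D − V_S = 6.9 − 0.621 = 6.28 V.
V_ov = V_GS − V_t = 3.44 − 1.27 = 2.17 V.
Since V_DS = 6.28 V ≥ V_ov = 2.17 V, the device is in saturation.
I_D = ½ k_n V_ov² (1 + λ V_DS) = 0.5 × 4.3 × 2.17² × (1 + 0.021 × 6.28) = 11.4 mA.

Saturation; I_D = 11.4 mA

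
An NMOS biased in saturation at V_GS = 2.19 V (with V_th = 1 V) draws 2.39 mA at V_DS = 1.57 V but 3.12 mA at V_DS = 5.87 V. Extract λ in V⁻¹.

λ = 0.0799 V⁻¹

With V_GS fixed, I_D ∝ (1 + λ V_DS) in saturation, so I_D2/I_D1 = (1 + λ V_DS2)/(1 + λ V_DS1).
3.12/2.39 = 1.305 = (1 + 5.87 λ)/(1 + 1.57 λ).
Solving: λ (I_D1 V_DS2 − I_D2 V_DS1) = I_D2 − I_D1, so λ = (3.12 − 2.39) / (2.39 × 5.87 − 3.12 × 1.57) = 0.73 / 9.13 = 0.0799 V⁻¹.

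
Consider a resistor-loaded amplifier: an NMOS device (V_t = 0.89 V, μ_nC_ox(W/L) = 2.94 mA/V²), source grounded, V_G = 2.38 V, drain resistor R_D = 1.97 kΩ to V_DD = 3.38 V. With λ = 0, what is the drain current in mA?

I_D = 1.51 mA

V_GS = V_G = 2.38 V, so V_ov = 2.38 − 0.89 = 1.49 V.
Assume saturation: I_D = ½ k_n V_ov² = 0.5 × 2.94 × 1.49² = 3.26 mA, giving V_DS = V_DD − I_D R_D = 3.38 − 3.26 × 1.97 = -3.05 V.
But -3.05 V < V_ov = 1.49 V, so the device is actually in triode.
In triode I_D = k_n[V_ov V_DS − ½ V_DS²] and I_D = (V_DD − V_DS)/R_D. Equating: 2.9 V_DS² − 9.63 V_DS + 3.38 = 0, giving V_DS = 0.399 V (the root below V_ov).
I_D = (3.38 − 0.399) / 1.97 = 1.51 mA.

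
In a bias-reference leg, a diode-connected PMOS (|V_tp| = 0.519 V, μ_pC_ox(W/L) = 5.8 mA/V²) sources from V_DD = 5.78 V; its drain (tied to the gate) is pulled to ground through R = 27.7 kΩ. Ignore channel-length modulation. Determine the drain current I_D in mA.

With gate tied to drain, V_SG = V_SD ≥ V_SG − |V_tp|, so the device is in saturation.
KCL at the drain: ½ k_p (V_SG − |V_tp|)² = (V_DD − V_SG)/R.
Let x = V_SG − 0.519. Then 80.3 x² + x − 5.261 = 0, giving x = 0.25 V (positive root), so V_SG = 0.769 V.
I_D = (V_DD − V_SG)/R = (5.78 − 0.769) / 27.7 = 0.181 mA.

I_D = 0.181 mA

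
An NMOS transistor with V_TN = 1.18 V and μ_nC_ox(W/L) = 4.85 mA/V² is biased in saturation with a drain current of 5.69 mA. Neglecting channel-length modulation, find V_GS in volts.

V_GS = 2.71 V

In saturation I_D = ½ k_n (V_GS − V_TN)², so V_GS − V_TN = √(2 I_D / k_n) = √(2 × 5.69 / 4.85) = 1.53 V.
V_GS = 1.18 + 1.53 = 2.71 V.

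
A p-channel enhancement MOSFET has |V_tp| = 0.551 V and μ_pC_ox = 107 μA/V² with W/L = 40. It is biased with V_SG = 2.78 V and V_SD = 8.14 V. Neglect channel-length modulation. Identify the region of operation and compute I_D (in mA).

Saturation; I_D = 10.6 mA

k_p = μ_pC_ox · (W/L) = 4.28 mA/V².
V_ov = V_SG − |V_tp| = 2.78 − 0.551 = 2.23 V.
Since V_SD = 8.14 V ≥ V_ov = 2.23 V, the device is in saturation.
I_D = ½ k_p V_ov² = 0.5 × 4.28 × 2.23² = 10.6 mA.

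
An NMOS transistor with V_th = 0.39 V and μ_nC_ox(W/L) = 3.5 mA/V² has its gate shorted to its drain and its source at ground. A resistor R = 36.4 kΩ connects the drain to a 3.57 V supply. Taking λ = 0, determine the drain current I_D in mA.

I_D = 0.0814 mA

With gate tied to drain, V_GS = V_DS ≥ V_GS − V_th, so the device is in saturation.
KCL at the drain: ½ k_n (V_GS − V_th)² = (V_DD − V_GS)/R.
Let x = V_GS − 0.39. Then 63.7 x² + x − 3.18 = 0, giving x = 0.216 V (positive root), so V_GS = 0.606 V.
I_D = (V_DD − V_GS)/R = (3.57 − 0.606) / 36.4 = 0.0814 mA.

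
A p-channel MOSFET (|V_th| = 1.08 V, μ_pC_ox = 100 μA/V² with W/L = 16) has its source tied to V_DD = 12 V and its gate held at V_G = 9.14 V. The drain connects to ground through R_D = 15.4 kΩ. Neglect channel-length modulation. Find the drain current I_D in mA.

I_D = 0.760 mA

V_SG = V_DD − V_G = 12 − 9.14 = 2.86 V, so V_ov = 2.86 − 1.08 = 1.78 V.
k_p = μ_pC_ox · (W/L) = 1.6 mA/V².
Assume saturation: I_D = ½ k_p V_ov² = 0.5 × 1.6 × 1.78² = 2.53 mA, giving V_SD = V_DD − I_D R_D = 12 − 2.53 × 15.4 = -27 V.
But -27 V < V_ov = 1.78 V, so the device is actually in triode.
In triode I_D = k_p[V_ov V_SD − ½ V_SD²] and I_D = (V_DD − V_SD)/R_D. Equating: 12.3 V_SD² − 44.86 V_SD + 12 = 0, giving V_SD = 0.291 V (the root below V_ov).
I_D = (12 − 0.291) / 15.4 = 0.76 mA.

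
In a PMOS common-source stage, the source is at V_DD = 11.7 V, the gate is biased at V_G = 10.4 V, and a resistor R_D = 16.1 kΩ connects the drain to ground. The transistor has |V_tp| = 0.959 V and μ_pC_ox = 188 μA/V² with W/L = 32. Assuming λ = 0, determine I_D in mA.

I_D = 0.350 mA

V_SG = V_DD − V_G = 11.7 − 10.4 = 1.3 V, so V_ov = 1.3 − 0.959 = 0.341 V.
k_p = μ_pC_ox · (W/L) = 6.016 mA/V².
Assume saturation: I_D = ½ k_p V_ov² = 0.5 × 6.016 × 0.341² = 0.35 mA, giving V_SD = V_DD − I_D R_D = 11.7 − 0.35 × 16.1 = 6.07 V.
V_SD = 6.07 V ≥ V_ov = 0.341 V, confirming saturation.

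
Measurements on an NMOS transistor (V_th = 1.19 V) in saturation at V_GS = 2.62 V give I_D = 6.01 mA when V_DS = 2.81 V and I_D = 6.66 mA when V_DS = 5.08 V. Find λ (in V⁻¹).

λ = 0.0550 V⁻¹

With V_GS fixed, I_D ∝ (1 + λ V_DS) in saturation, so I_D2/I_D1 = (1 + λ V_DS2)/(1 + λ V_DS1).
6.66/6.01 = 1.108 = (1 + 5.08 λ)/(1 + 2.81 λ).
Solving: λ (I_D1 V_DS2 − I_D2 V_DS1) = I_D2 − I_D1, so λ = (6.66 − 6.01) / (6.01 × 5.08 − 6.66 × 2.81) = 0.65 / 11.8 = 0.055 V⁻¹.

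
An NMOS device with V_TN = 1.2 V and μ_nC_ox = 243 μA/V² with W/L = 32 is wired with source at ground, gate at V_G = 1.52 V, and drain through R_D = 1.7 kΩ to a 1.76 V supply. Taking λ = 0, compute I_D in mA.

V_GS = V_G = 1.52 V, so V_ov = 1.52 − 1.2 = 0.32 V.
k_n = μ_nC_ox · (W/L) = 7.776 mA/V².
Assume saturation: I_D = ½ k_n V_ov² = 0.5 × 7.776 × 0.32² = 0.398 mA, giving V_DS = V_DD − I_D R_D = 1.76 − 0.398 × 1.7 = 1.08 V.
V_DS = 1.08 V ≥ V_ov = 0.32 V, confirming saturation.

I_D = 0.398 mA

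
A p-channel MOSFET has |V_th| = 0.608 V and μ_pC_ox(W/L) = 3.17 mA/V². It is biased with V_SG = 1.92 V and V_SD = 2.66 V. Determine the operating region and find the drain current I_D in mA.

V_ov = V_SG − |V_th| = 1.92 − 0.608 = 1.31 V.
Since V_SD = 2.66 V ≥ V_ov = 1.31 V, the device is in saturation.
I_D = ½ k_p V_ov² = 0.5 × 3.17 × 1.31² = 2.73 mA.

Saturation; I_D = 2.73 mA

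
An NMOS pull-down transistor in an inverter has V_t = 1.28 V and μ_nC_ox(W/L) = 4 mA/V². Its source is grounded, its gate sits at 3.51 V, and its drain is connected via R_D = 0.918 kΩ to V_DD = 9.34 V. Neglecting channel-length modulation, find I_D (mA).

V_GS = V_G = 3.51 V, so V_ov = 3.51 − 1.28 = 2.23 V.
Assume saturation: I_D = ½ k_n V_ov² = 0.5 × 4 × 2.23² = 9.95 mA, giving V_DS = V_DD − I_D R_D = 9.34 − 9.95 × 0.918 = 0.21 V.
But 0.21 V < V_ov = 2.23 V, so the device is actually in triode.
In triode I_D = k_n[V_ov V_DS − ½ V_DS²] and I_D = (V_DD − V_DS)/R_D. Equating: 1.84 V_DS² − 9.189 V_DS + 9.34 = 0, giving V_DS = 1.42 V (the root below V_ov).
I_D = (9.34 − 1.42) / 0.918 = 8.63 mA.

I_D = 8.63 mA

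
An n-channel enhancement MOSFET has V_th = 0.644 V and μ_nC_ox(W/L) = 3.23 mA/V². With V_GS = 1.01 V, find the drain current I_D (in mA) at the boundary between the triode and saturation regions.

At the boundary V_DS = V_ov = V_GS − V_th = 1.01 − 0.644 = 0.366 V.
I_D = ½ k_n V_ov² = 0.5 × 3.23 × 0.366² = 0.216 mA.

I_D = 0.216 mA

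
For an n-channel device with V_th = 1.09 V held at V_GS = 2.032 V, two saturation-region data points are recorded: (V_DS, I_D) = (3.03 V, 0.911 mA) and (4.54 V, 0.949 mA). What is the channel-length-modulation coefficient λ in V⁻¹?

λ = 0.0301 V⁻¹

With V_GS fixed, I_D ∝ (1 + λ V_DS) in saturation, so I_D2/I_D1 = (1 + λ V_DS2)/(1 + λ V_DS1).
0.949/0.911 = 1.042 = (1 + 4.54 λ)/(1 + 3.03 λ).
Solving: λ (I_D1 V_DS2 − I_D2 V_DS1) = I_D2 − I_D1, so λ = (0.949 − 0.911) / (0.911 × 4.54 − 0.949 × 3.03) = 0.038 / 1.26 = 0.0301 V⁻¹.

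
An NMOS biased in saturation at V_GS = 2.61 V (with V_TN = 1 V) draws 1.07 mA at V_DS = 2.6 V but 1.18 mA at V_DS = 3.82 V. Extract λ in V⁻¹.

λ = 0.108 V⁻¹

With V_GS fixed, I_D ∝ (1 + λ V_DS) in saturation, so I_D2/I_D1 = (1 + λ V_DS2)/(1 + λ V_DS1).
1.18/1.07 = 1.103 = (1 + 3.82 λ)/(1 + 2.6 λ).
Solving: λ (I_D1 V_DS2 − I_D2 V_DS1) = I_D2 − I_D1, so λ = (1.18 − 1.07) / (1.07 × 3.82 − 1.18 × 2.6) = 0.11 / 1.02 = 0.108 V⁻¹.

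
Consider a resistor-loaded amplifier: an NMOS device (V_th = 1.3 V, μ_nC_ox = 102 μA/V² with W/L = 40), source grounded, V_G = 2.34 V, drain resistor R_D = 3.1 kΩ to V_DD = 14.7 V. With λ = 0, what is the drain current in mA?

I_D = 2.21 mA

V_GS = V_G = 2.34 V, so V_ov = 2.34 − 1.3 = 1.04 V.
k_n = μ_nC_ox · (W/L) = 4.08 mA/V².
Assume saturation: I_D = ½ k_n V_ov² = 0.5 × 4.08 × 1.04² = 2.21 mA, giving V_DS = V_DD − I_D R_D = 14.7 − 2.21 × 3.1 = 7.86 V.
V_DS = 7.86 V ≥ V_ov = 1.04 V, confirming saturation.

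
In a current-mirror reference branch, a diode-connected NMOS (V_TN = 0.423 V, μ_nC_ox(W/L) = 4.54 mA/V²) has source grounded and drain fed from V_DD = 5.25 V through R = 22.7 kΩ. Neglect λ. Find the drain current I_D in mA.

I_D = 0.200 mA

With gate tied to drain, V_GS = V_DS ≥ V_GS − V_TN, so the device is in saturation.
KCL at the drain: ½ k_n (V_GS − V_TN)² = (V_DD − V_GS)/R.
Let x = V_GS − 0.423. Then 51.5 x² + x − 4.827 = 0, giving x = 0.297 V (positive root), so V_GS = 0.72 V.
I_D = (V_DD − V_GS)/R = (5.25 − 0.72) / 22.7 = 0.2 mA.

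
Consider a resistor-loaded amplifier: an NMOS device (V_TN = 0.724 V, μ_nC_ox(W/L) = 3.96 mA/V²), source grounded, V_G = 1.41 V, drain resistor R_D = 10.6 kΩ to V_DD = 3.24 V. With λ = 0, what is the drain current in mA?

V_GS = V_G = 1.41 V, so V_ov = 1.41 − 0.724 = 0.686 V.
Assume saturation: I_D = ½ k_n V_ov² = 0.5 × 3.96 × 0.686² = 0.932 mA, giving V_DS = V_DD − I_D R_D = 3.24 − 0.932 × 10.6 = -6.64 V.
But -6.64 V < V_ov = 0.686 V, so the device is actually in triode.
In triode I_D = k_n[V_ov V_DS − ½ V_DS²] and I_D = (V_DD − V_DS)/R_D. Equating: 21 V_DS² − 29.8 V_DS + 3.24 = 0, giving V_DS = 0.119 V (the root below V_ov).
I_D = (3.24 − 0.119) / 10.6 = 0.294 mA.

I_D = 0.294 mA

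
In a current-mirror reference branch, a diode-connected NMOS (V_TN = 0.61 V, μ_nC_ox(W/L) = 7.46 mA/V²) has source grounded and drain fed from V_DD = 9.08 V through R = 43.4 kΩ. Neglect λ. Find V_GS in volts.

With gate tied to drain, V_GS = V_DS ≥ V_GS − V_TN, so the device is in saturation.
KCL at the drain: ½ k_n (V_GS − V_TN)² = (V_DD − V_GS)/R.
Let x = V_GS − 0.61. Then 162 x² + x − 8.47 = 0, giving x = 0.226 V (positive root), so V_GS = 0.836 V.
I_D = (V_DD − V_GS)/R = (9.08 − 0.836) / 43.4 = 0.19 mA.

V_GS = 0.836 V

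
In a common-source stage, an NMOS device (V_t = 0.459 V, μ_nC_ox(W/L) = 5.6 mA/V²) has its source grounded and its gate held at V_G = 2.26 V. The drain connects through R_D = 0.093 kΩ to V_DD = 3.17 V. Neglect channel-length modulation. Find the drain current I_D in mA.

I_D = 9.08 mA

V_GS = V_G = 2.26 V, so V_ov = 2.26 − 0.459 = 1.8 V.
Assume saturation: I_D = ½ k_n V_ov² = 0.5 × 5.6 × 1.8² = 9.08 mA, giving V_DS = V_DD − I_D R_D = 3.17 − 9.08 × 0.093 = 2.33 V.
V_DS = 2.33 V ≥ V_ov = 1.8 V, confirming saturation.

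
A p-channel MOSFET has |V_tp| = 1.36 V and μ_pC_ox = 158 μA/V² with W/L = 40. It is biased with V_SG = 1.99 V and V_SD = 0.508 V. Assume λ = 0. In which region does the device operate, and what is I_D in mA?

k_p = μ_pC_ox · (W/L) = 6.32 mA/V².
V_ov = V_SG − |V_tp| = 1.99 − 1.36 = 0.63 V.
Since V_SD = 0.508 V < V_ov = 0.63 V, the device is in the triode region.
I_D = k_p [V_ov · V_SD − ½ V_SD²] = 6.32 × [0.63 × 0.508 − 0.5 × 0.508²] = 1.21 mA.

Triode; I_D = 1.21 mA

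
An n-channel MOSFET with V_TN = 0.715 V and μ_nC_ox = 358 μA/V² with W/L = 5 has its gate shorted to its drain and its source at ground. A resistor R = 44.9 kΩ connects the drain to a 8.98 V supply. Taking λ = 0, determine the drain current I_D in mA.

I_D = 0.174 mA

With gate tied to drain, V_GS = V_DS ≥ V_GS − V_TN, so the device is in saturation.
k_n = μ_nC_ox · (W/L) = 1.79 mA/V².
KCL at the drain: ½ k_n (V_GS − V_TN)² = (V_DD − V_GS)/R.
Let x = V_GS − 0.715. Then 40.2 x² + x − 8.265 = 0, giving x = 0.441 V (positive root), so V_GS = 1.16 V.
I_D = (V_DD − V_GS)/R = (8.98 − 1.16) / 44.9 = 0.174 mA.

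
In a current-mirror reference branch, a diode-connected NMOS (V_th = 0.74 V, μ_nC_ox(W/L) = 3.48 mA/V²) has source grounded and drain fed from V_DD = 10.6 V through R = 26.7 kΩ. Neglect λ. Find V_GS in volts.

V_GS = 1.19 V

With gate tied to drain, V_GS = V_DS ≥ V_GS − V_th, so the device is in saturation.
KCL at the drain: ½ k_n (V_GS − V_th)² = (V_DD − V_GS)/R.
Let x = V_GS − 0.74. Then 46.5 x² + x − 9.86 = 0, giving x = 0.45 V (positive root), so V_GS = 1.19 V.
I_D = (V_DD − V_GS)/R = (10.6 − 1.19) / 26.7 = 0.352 mA.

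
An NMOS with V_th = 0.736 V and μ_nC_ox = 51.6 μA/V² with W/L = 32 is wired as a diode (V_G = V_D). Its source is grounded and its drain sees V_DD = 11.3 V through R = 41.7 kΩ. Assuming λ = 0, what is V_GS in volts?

With gate tied to drain, V_GS = V_DS ≥ V_GS − V_th, so the device is in saturation.
k_n = μ_nC_ox · (W/L) = 1.651 mA/V².
KCL at the drain: ½ k_n (V_GS − V_th)² = (V_DD − V_GS)/R.
Let x = V_GS − 0.736. Then 34.4 x² + x − 10.56 = 0, giving x = 0.54 V (positive root), so V_GS = 1.28 V.
I_D = (V_DD − V_GS)/R = (11.3 − 1.28) / 41.7 = 0.24 mA.

V_GS = 1.28 V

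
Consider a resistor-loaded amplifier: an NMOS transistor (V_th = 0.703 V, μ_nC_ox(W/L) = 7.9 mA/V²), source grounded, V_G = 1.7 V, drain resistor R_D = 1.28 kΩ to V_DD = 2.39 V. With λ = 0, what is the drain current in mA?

V_GS = V_G = 1.7 V, so V_ov = 1.7 − 0.703 = 0.997 V.
Assume saturation: I_D = ½ k_n V_ov² = 0.5 × 7.9 × 0.997² = 3.93 mA, giving V_DS = V_DD − I_D R_D = 2.39 − 3.93 × 1.28 = -2.64 V.
But -2.64 V < V_ov = 0.997 V, so the device is actually in triode.
In triode I_D = k_n[V_ov V_DS − ½ V_DS²] and I_D = (V_DD − V_DS)/R_D. Equating: 5.06 V_DS² − 11.08 V_DS + 2.39 = 0, giving V_DS = 0.243 V (the root below V_ov).
I_D = (2.39 − 0.243) / 1.28 = 1.68 mA.

I_D = 1.68 mA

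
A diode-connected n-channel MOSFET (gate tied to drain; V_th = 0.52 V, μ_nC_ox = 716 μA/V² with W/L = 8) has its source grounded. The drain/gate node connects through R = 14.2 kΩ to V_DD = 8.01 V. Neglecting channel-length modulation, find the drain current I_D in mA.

With gate tied to drain, V_GS = V_DS ≥ V_GS − V_th, so the device is in saturation.
k_n = μ_nC_ox · (W/L) = 5.728 mA/V².
KCL at the drain: ½ k_n (V_GS − V_th)² = (V_DD − V_GS)/R.
Let x = V_GS − 0.52. Then 40.7 x² + x − 7.49 = 0, giving x = 0.417 V (positive root), so V_GS = 0.937 V.
I_D = (V_DD − V_GS)/R = (8.01 − 0.937) / 14.2 = 0.498 mA.

I_D = 0.498 mA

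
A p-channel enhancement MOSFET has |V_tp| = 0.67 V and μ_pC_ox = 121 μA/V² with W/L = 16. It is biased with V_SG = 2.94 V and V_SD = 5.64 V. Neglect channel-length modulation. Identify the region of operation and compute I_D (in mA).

Saturation; I_D = 4.99 mA

k_p = μ_pC_ox · (W/L) = 1.936 mA/V².
V_ov = V_SG − |V_tp| = 2.94 − 0.67 = 2.27 V.
Since V_SD = 5.64 V ≥ V_ov = 2.27 V, the device is in saturation.
I_D = ½ k_p V_ov² = 0.5 × 1.936 × 2.27² = 4.99 mA.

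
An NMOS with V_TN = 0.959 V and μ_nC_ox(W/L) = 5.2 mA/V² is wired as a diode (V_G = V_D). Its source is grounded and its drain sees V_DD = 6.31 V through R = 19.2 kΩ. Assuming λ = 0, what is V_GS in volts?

V_GS = 1.28 V

With gate tied to drain, V_GS = V_DS ≥ V_GS − V_TN, so the device is in saturation.
KCL at the drain: ½ k_n (V_GS − V_TN)² = (V_DD − V_GS)/R.
Let x = V_GS − 0.959. Then 49.9 x² + x − 5.351 = 0, giving x = 0.318 V (positive root), so V_GS = 1.28 V.
I_D = (V_DD − V_GS)/R = (6.31 − 1.28) / 19.2 = 0.262 mA.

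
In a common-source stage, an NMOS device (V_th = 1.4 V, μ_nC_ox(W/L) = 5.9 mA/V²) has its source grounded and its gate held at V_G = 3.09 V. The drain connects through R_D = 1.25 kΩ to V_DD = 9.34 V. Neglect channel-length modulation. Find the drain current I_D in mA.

V_GS = V_G = 3.09 V, so V_ov = 3.09 − 1.4 = 1.69 V.
Assume saturation: I_D = ½ k_n V_ov² = 0.5 × 5.9 × 1.69² = 8.43 mA, giving V_DS = V_DD − I_D R_D = 9.34 − 8.43 × 1.25 = -1.19 V.
But -1.19 V < V_ov = 1.69 V, so the device is actually in triode.
In triode I_D = k_n[V_ov V_DS − ½ V_DS²] and I_D = (V_DD − V_DS)/R_D. Equating: 3.69 V_DS² − 13.46 V_DS + 9.34 = 0, giving V_DS = 0.931 V (the root below V_ov).
I_D = (9.34 − 0.931) / 1.25 = 6.73 mA.

I_D = 6.73 mA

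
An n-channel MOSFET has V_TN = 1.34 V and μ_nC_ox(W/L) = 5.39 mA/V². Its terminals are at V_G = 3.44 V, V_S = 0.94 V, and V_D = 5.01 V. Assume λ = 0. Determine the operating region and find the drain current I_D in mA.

Saturation; I_D = 3.63 mA

V_GS = V_G − V_S = 3.44 − 0.94 = 2.5 V; V_DS = V_D − V_S = 5.01 − 0.94 = 4.07 V.
V_ov = V_GS − V_TN = 2.5 − 1.34 = 1.16 V.
Since V_DS = 4.07 V ≥ V_ov = 1.16 V, the device is in saturation.
I_D = ½ k_n V_ov² = 0.5 × 5.39 × 1.16² = 3.63 mA.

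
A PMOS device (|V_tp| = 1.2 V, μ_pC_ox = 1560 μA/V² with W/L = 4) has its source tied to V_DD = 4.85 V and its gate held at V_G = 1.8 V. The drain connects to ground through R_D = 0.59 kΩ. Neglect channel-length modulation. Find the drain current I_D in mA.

V_SG = V_DD − V_G = 4.85 − 1.8 = 3.05 V, so V_ov = 3.05 − 1.2 = 1.85 V.
k_p = μ_pC_ox · (W/L) = 6.24 mA/V².
Assume saturation: I_D = ½ k_p V_ov² = 0.5 × 6.24 × 1.85² = 10.7 mA, giving V_SD = V_DD − I_D R_D = 4.85 − 10.7 × 0.59 = -1.45 V.
But -1.45 V < V_ov = 1.85 V, so the device is actually in triode.
In triode I_D = k_p[V_ov V_SD − ½ V_SD²] and I_D = (V_DD − V_SD)/R_D. Equating: 1.84 V_SD² − 7.811 V_SD + 4.85 = 0, giving V_SD = 0.755 V (the root below V_ov).
I_D = (4.85 − 0.755) / 0.59 = 6.94 mA.

I_D = 6.94 mA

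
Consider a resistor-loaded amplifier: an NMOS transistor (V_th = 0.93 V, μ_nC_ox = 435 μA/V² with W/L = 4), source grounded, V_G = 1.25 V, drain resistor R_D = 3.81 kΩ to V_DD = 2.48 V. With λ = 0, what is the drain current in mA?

I_D = 0.0891 mA

V_GS = V_G = 1.25 V, so V_ov = 1.25 − 0.93 = 0.32 V.
k_n = μ_nC_ox · (W/L) = 1.74 mA/V².
Assume saturation: I_D = ½ k_n V_ov² = 0.5 × 1.74 × 0.32² = 0.0891 mA, giving V_DS = V_DD − I_D R_D = 2.48 − 0.0891 × 3.81 = 2.14 V.
V_DS = 2.14 V ≥ V_ov = 0.32 V, confirming saturation.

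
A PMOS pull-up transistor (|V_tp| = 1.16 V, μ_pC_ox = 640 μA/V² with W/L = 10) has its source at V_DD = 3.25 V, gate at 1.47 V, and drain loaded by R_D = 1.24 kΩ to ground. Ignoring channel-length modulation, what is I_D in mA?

V_SG = V_DD − V_G = 3.25 − 1.47 = 1.78 V, so V_ov = 1.78 − 1.16 = 0.62 V.
k_p = μ_pC_ox · (W/L) = 6.4 mA/V².
Assume saturation: I_D = ½ k_p V_ov² = 0.5 × 6.4 × 0.62² = 1.23 mA, giving V_SD = V_DD − I_D R_D = 3.25 − 1.23 × 1.24 = 1.72 V.
V_SD = 1.72 V ≥ V_ov = 0.62 V, confirming saturation.

I_D = 1.23 mA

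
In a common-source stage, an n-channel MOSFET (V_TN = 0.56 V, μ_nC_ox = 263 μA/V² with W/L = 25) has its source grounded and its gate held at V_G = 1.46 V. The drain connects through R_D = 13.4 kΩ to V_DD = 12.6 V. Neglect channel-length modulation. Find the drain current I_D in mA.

I_D = 0.927 mA

V_GS = V_G = 1.46 V, so V_ov = 1.46 − 0.56 = 0.9 V.
k_n = μ_nC_ox · (W/L) = 6.575 mA/V².
Assume saturation: I_D = ½ k_n V_ov² = 0.5 × 6.575 × 0.9² = 2.66 mA, giving V_DS = V_DD − I_D R_D = 12.6 − 2.66 × 13.4 = -23.1 V.
But -23.1 V < V_ov = 0.9 V, so the device is actually in triode.
In triode I_D = k_n[V_ov V_DS − ½ V_DS²] and I_D = (V_DD − V_DS)/R_D. Equating: 44.1 V_DS² − 80.29 V_DS + 12.6 = 0, giving V_DS = 0.173 V (the root below V_ov).
I_D = (12.6 − 0.173) / 13.4 = 0.927 mA.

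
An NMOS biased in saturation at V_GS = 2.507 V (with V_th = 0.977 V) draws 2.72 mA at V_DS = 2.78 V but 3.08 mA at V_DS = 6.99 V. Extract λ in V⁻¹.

With V_GS fixed, I_D ∝ (1 + λ V_DS) in saturation, so I_D2/I_D1 = (1 + λ V_DS2)/(1 + λ V_DS1).
3.08/2.72 = 1.132 = (1 + 6.99 λ)/(1 + 2.78 λ).
Solving: λ (I_D1 V_DS2 − I_D2 V_DS1) = I_D2 − I_D1, so λ = (3.08 − 2.72) / (2.72 × 6.99 − 3.08 × 2.78) = 0.36 / 10.5 = 0.0344 V⁻¹.

λ = 0.0344 V⁻¹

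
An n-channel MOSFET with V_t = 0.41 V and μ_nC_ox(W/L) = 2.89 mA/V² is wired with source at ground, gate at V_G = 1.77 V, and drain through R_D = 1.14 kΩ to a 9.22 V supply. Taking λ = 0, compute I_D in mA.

I_D = 2.67 mA

V_GS = V_G = 1.77 V, so V_ov = 1.77 − 0.41 = 1.36 V.
Assume saturation: I_D = ½ k_n V_ov² = 0.5 × 2.89 × 1.36² = 2.67 mA, giving V_DS = V_DD − I_D R_D = 9.22 − 2.67 × 1.14 = 6.17 V.
V_DS = 6.17 V ≥ V_ov = 1.36 V, confirming saturation.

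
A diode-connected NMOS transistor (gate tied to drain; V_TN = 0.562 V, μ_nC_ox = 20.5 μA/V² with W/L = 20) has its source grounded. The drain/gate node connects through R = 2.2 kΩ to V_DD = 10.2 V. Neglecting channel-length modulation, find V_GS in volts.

V_GS = 4.21 V

With gate tied to drain, V_GS = V_DS ≥ V_GS − V_TN, so the device is in saturation.
k_n = μ_nC_ox · (W/L) = 0.41 mA/V².
KCL at the drain: ½ k_n (V_GS − V_TN)² = (V_DD − V_GS)/R.
Let x = V_GS − 0.562. Then 0.451 x² + x − 9.638 = 0, giving x = 3.65 V (positive root), so V_GS = 4.21 V.
I_D = (V_DD − V_GS)/R = (10.2 − 4.21) / 2.2 = 2.72 mA.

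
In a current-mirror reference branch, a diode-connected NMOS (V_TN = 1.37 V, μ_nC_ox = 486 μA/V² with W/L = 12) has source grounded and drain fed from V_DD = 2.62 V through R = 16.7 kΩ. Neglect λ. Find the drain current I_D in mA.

I_D = 0.0659 mA

With gate tied to drain, V_GS = V_DS ≥ V_GS − V_TN, so the device is in saturation.
k_n = μ_nC_ox · (W/L) = 5.832 mA/V².
KCL at the drain: ½ k_n (V_GS − V_TN)² = (V_DD − V_GS)/R.
Let x = V_GS − 1.37. Then 48.7 x² + x − 1.25 = 0, giving x = 0.15 V (positive root), so V_GS = 1.52 V.
I_D = (V_DD − V_GS)/R = (2.62 − 1.52) / 16.7 = 0.0659 mA.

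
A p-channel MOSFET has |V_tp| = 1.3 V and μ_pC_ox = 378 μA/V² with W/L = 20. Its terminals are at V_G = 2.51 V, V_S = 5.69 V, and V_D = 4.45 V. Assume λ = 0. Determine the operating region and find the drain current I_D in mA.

V_SG = V_S − V_G = 5.69 − 2.51 = 3.18 V; V_SD = V_S − V_D = 5.69 − 4.45 = 1.24 V.
k_p = μ_pC_ox · (W/L) = 7.56 mA/V².
V_ov = V_SG − |V_tp| = 3.18 − 1.3 = 1.88 V.
Since V_SD = 1.24 V < V_ov = 1.88 V, the device is in the triode region.
I_D = k_p [V_ov · V_SD − ½ V_SD²] = 7.56 × [1.88 × 1.24 − 0.5 × 1.24²] = 11.8 mA.

Triode; I_D = 11.8 mA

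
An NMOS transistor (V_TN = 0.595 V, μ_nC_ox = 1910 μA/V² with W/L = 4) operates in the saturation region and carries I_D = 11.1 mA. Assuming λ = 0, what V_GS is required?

V_GS = 2.30 V

k_n = μ_nC_ox · (W/L) = 7.64 mA/V².
In saturation I_D = ½ k_n (V_GS − V_TN)², so V_GS − V_TN = √(2 I_D / k_n) = √(2 × 11.1 / 7.64) = 1.7 V.
V_GS = 0.595 + 1.7 = 2.3 V.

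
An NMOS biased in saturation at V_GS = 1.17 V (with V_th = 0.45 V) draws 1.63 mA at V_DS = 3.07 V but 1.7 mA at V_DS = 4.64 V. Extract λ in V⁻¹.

λ = 0.0299 V⁻¹

With V_GS fixed, I_D ∝ (1 + λ V_DS) in saturation, so I_D2/I_D1 = (1 + λ V_DS2)/(1 + λ V_DS1).
1.7/1.63 = 1.043 = (1 + 4.64 λ)/(1 + 3.07 λ).
Solving: λ (I_D1 V_DS2 − I_D2 V_DS1) = I_D2 − I_D1, so λ = (1.7 − 1.63) / (1.63 × 4.64 − 1.7 × 3.07) = 0.07 / 2.34 = 0.0299 V⁻¹.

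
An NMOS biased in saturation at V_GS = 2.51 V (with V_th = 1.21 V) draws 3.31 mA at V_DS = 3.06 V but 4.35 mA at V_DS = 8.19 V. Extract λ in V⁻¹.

λ = 0.0754 V⁻¹

With V_GS fixed, I_D ∝ (1 + λ V_DS) in saturation, so I_D2/I_D1 = (1 + λ V_DS2)/(1 + λ V_DS1).
4.35/3.31 = 1.314 = (1 + 8.19 λ)/(1 + 3.06 λ).
Solving: λ (I_D1 V_DS2 − I_D2 V_DS1) = I_D2 − I_D1, so λ = (4.35 − 3.31) / (3.31 × 8.19 − 4.35 × 3.06) = 1.04 / 13.8 = 0.0754 V⁻¹.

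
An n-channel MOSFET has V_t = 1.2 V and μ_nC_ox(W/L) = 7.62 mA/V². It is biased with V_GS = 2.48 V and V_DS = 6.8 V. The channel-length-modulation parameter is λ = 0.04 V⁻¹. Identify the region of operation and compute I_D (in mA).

Saturation; I_D = 7.94 mA

V_ov = V_GS − V_t = 2.48 − 1.2 = 1.28 V.
Since V_DS = 6.8 V ≥ V_ov = 1.28 V, the device is in saturation.
I_D = ½ k_n V_ov² (1 + λ V_DS) = 0.5 × 7.62 × 1.28² × (1 + 0.04 × 6.8) = 7.94 mA.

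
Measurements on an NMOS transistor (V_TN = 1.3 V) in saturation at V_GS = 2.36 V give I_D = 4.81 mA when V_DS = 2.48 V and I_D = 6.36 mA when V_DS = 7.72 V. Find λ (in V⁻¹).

λ = 0.0726 V⁻¹

With V_GS fixed, I_D ∝ (1 + λ V_DS) in saturation, so I_D2/I_D1 = (1 + λ V_DS2)/(1 + λ V_DS1).
6.36/4.81 = 1.322 = (1 + 7.72 λ)/(1 + 2.48 λ).
Solving: λ (I_D1 V_DS2 − I_D2 V_DS1) = I_D2 − I_D1, so λ = (6.36 − 4.81) / (4.81 × 7.72 − 6.36 × 2.48) = 1.55 / 21.4 = 0.0726 V⁻¹.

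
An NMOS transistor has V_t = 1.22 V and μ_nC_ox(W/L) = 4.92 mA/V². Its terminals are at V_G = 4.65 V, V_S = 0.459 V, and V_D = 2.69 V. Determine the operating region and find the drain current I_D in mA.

Triode; I_D = 20.4 mA

V_GS = V_G − V_S = 4.65 − 0.459 = 4.19 V; V_DS = V_D − V_S = 2.69 − 0.459 = 2.23 V.
V_ov = V_GS − V_t = 4.19 − 1.22 = 2.97 V.
Since V_DS = 2.23 V < V_ov = 2.97 V, the device is in the triode region.
I_D = k_n [V_ov · V_DS − ½ V_DS²] = 4.92 × [2.97 × 2.23 − 0.5 × 2.23²] = 20.4 mA.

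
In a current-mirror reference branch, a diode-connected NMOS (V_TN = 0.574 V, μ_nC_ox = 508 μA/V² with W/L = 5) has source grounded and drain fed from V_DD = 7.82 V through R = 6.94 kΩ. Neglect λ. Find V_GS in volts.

With gate tied to drain, V_GS = V_DS ≥ V_GS − V_TN, so the device is in saturation.
k_n = μ_nC_ox · (W/L) = 2.54 mA/V².
KCL at the drain: ½ k_n (V_GS − V_TN)² = (V_DD − V_GS)/R.
Let x = V_GS − 0.574. Then 8.81 x² + x − 7.246 = 0, giving x = 0.852 V (positive root), so V_GS = 1.43 V.
I_D = (V_DD − V_GS)/R = (7.82 − 1.43) / 6.94 = 0.921 mA.

V_GS = 1.43 V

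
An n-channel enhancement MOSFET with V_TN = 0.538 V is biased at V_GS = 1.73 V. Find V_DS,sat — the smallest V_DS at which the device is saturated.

V_DS,sat = 1.19 V

The boundary between triode and saturation is V_DS = V_GS − V_TN = V_ov.
V_ov = 1.73 − 0.538 = 1.19 V.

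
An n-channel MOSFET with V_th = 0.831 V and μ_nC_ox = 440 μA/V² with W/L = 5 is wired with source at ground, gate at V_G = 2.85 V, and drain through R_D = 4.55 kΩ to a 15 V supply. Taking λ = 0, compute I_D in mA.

I_D = 3.10 mA

V_GS = V_G = 2.85 V, so V_ov = 2.85 − 0.831 = 2.02 V.
k_n = μ_nC_ox · (W/L) = 2.2 mA/V².
Assume saturation: I_D = ½ k_n V_ov² = 0.5 × 2.2 × 2.02² = 4.48 mA, giving V_DS = V_DD − I_D R_D = 15 − 4.48 × 4.55 = -5.4 V.
But -5.4 V < V_ov = 2.02 V, so the device is actually in triode.
In triode I_D = k_n[V_ov V_DS − ½ V_DS²] and I_D = (V_DD − V_DS)/R_D. Equating: 5 V_DS² − 21.21 V_DS + 15 = 0, giving V_DS = 0.897 V (the root below V_ov).
I_D = (15 − 0.897) / 4.55 = 3.1 mA.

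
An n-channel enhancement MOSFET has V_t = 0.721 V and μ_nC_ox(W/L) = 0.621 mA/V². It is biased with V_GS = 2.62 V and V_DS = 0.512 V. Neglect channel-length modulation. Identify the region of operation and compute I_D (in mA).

Triode; I_D = 0.522 mA

V_ov = V_GS − V_t = 2.62 − 0.721 = 1.9 V.
Since V_DS = 0.512 V < V_ov = 1.9 V, the device is in the triode region.
I_D = k_n [V_ov · V_DS − ½ V_DS²] = 0.621 × [1.9 × 0.512 − 0.5 × 0.512²] = 0.522 mA.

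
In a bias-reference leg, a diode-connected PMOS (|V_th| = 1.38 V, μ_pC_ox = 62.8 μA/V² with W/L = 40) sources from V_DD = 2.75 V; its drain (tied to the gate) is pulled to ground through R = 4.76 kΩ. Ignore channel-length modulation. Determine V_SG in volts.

V_SG = 1.78 V

With gate tied to drain, V_SG = V_SD ≥ V_SG − |V_th|, so the device is in saturation.
k_p = μ_pC_ox · (W/L) = 2.512 mA/V².
KCL at the drain: ½ k_p (V_SG − |V_th|)² = (V_DD − V_SG)/R.
Let x = V_SG − 1.38. Then 5.98 x² + x − 1.37 = 0, giving x = 0.402 V (positive root), so V_SG = 1.78 V.
I_D = (V_DD − V_SG)/R = (2.75 − 1.78) / 4.76 = 0.203 mA.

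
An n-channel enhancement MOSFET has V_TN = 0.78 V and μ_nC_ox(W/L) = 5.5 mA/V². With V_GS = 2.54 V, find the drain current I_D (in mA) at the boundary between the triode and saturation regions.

At the boundary V_DS = V_ov = V_GS − V_TN = 2.54 − 0.78 = 1.76 V.
I_D = ½ k_n V_ov² = 0.5 × 5.5 × 1.76² = 8.52 mA.

I_D = 8.52 mA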